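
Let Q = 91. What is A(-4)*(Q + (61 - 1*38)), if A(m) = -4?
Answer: -456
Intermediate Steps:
A(-4)*(Q + (61 - 1*38)) = -4*(91 + (61 - 1*38)) = -4*(91 + (61 - 38)) = -4*(91 + 23) = -4*114 = -456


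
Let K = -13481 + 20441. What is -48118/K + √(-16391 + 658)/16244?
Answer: -24059/3480 + I*√15733/16244 ≈ -6.9135 + 0.0077217*I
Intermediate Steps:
K = 6960
-48118/K + √(-16391 + 658)/16244 = -48118/6960 + √(-16391 + 658)/16244 = -48118*1/6960 + √(-15733)*(1/16244) = -24059/3480 + (I*√15733)*(1/16244) = -24059/3480 + I*√15733/16244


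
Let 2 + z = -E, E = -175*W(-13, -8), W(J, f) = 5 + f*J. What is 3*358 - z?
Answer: -17999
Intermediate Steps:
W(J, f) = 5 + J*f
E = -19075 (E = -175*(5 - 13*(-8)) = -175*(5 + 104) = -175*109 = -19075)
z = 19073 (z = -2 - 1*(-19075) = -2 + 19075 = 19073)
3*358 - z = 3*358 - 1*19073 = 1074 - 19073 = -17999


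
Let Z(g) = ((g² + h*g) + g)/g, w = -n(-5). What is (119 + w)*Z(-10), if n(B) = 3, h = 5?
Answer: -464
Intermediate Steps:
w = -3 (w = -1*3 = -3)
Z(g) = (g² + 6*g)/g (Z(g) = ((g² + 5*g) + g)/g = (g² + 6*g)/g)
(119 + w)*Z(-10) = (119 - 3)*(6 - 10) = 116*(-4) = -464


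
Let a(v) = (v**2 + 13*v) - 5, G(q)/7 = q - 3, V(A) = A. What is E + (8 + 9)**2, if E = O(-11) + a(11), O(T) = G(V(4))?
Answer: 555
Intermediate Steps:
G(q) = -21 + 7*q (G(q) = 7*(q - 3) = 7*(-3 + q) = -21 + 7*q)
O(T) = 7 (O(T) = -21 + 7*4 = -21 + 28 = 7)
a(v) = -5 + v**2 + 13*v
E = 266 (E = 7 + (-5 + 11**2 + 13*11) = 7 + (-5 + 121 + 143) = 7 + 259 = 266)
E + (8 + 9)**2 = 266 + (8 + 9)**2 = 266 + 17**2 = 266 + 289 = 555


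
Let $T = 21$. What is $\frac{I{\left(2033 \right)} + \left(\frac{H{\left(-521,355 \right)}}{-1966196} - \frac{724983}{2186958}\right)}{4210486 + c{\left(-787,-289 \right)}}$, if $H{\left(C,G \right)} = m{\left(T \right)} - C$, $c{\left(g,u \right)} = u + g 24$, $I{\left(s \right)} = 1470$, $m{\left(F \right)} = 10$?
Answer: $\frac{1053259307591599}{3003763117515644052} \approx 0.00035065$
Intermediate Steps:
$c{\left(g,u \right)} = u + 24 g$
$H{\left(C,G \right)} = 10 - C$
$\frac{I{\left(2033 \right)} + \left(\frac{H{\left(-521,355 \right)}}{-1966196} - \frac{724983}{2186958}\right)}{4210486 + c{\left(-787,-289 \right)}} = \frac{1470 - \left(\frac{241661}{728986} - \frac{10 - -521}{-1966196}\right)}{4210486 + \left(-289 + 24 \left(-787\right)\right)} = \frac{1470 - \left(\frac{241661}{728986} - \left(10 + 521\right) \left(- \frac{1}{1966196}\right)\right)}{4210486 - 19177} = \frac{1470 + \left(531 \left(- \frac{1}{1966196}\right) - \frac{241661}{728986}\right)}{4210486 - 19177} = \frac{1470 - \frac{237769991561}{716664678628}}{4191309} = \left(1470 - \frac{237769991561}{716664678628}\right) \frac{1}{4191309} = \frac{1053259307591599}{716664678628} \cdot \frac{1}{4191309} = \frac{1053259307591599}{3003763117515644052}$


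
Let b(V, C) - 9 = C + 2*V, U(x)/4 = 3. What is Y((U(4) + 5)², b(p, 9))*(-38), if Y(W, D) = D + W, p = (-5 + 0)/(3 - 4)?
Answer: -12046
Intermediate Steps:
U(x) = 12 (U(x) = 4*3 = 12)
p = 5 (p = -5/(-1) = -5*(-1) = 5)
b(V, C) = 9 + C + 2*V (b(V, C) = 9 + (C + 2*V) = 9 + C + 2*V)
Y((U(4) + 5)², b(p, 9))*(-38) = ((9 + 9 + 2*5) + (12 + 5)²)*(-38) = ((9 + 9 + 10) + 17²)*(-38) = (28 + 289)*(-38) = 317*(-38) = -12046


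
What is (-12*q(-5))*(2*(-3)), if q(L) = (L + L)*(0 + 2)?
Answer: -1440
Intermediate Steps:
q(L) = 4*L (q(L) = (2*L)*2 = 4*L)
(-12*q(-5))*(2*(-3)) = (-48*(-5))*(2*(-3)) = -12*(-20)*(-6) = 240*(-6) = -1440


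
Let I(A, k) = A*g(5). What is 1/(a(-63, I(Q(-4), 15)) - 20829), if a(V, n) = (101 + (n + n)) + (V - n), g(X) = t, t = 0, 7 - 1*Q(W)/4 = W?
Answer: -1/20791 ≈ -4.8098e-5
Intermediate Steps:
Q(W) = 28 - 4*W
g(X) = 0
I(A, k) = 0 (I(A, k) = A*0 = 0)
a(V, n) = 101 + V + n (a(V, n) = (101 + 2*n) + (V - n) = 101 + V + n)
1/(a(-63, I(Q(-4), 15)) - 20829) = 1/((101 - 63 + 0) - 20829) = 1/(38 - 20829) = 1/(-20791) = -1/20791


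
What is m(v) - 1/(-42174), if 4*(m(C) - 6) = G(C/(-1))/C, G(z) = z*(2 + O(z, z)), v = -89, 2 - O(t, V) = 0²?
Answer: 210871/42174 ≈ 5.0000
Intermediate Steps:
O(t, V) = 2 (O(t, V) = 2 - 1*0² = 2 - 1*0 = 2 + 0 = 2)
G(z) = 4*z (G(z) = z*(2 + 2) = z*4 = 4*z)
m(C) = 5 (m(C) = 6 + ((4*(C/(-1)))/C)/4 = 6 + ((4*(C*(-1)))/C)/4 = 6 + ((4*(-C))/C)/4 = 6 + ((-4*C)/C)/4 = 6 + (¼)*(-4) = 6 - 1 = 5)
m(v) - 1/(-42174) = 5 - 1/(-42174) = 5 - 1*(-1/42174) = 5 + 1/42174 = 210871/42174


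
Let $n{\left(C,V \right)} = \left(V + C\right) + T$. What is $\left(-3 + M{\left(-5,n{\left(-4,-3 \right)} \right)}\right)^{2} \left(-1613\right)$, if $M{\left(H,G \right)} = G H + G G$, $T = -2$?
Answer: $-24403077$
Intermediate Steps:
$n{\left(C,V \right)} = -2 + C + V$ ($n{\left(C,V \right)} = \left(V + C\right) - 2 = \left(C + V\right) - 2 = -2 + C + V$)
$M{\left(H,G \right)} = G^{2} + G H$ ($M{\left(H,G \right)} = G H + G^{2} = G^{2} + G H$)
$\left(-3 + M{\left(-5,n{\left(-4,-3 \right)} \right)}\right)^{2} \left(-1613\right) = \left(-3 + \left(-2 - 4 - 3\right) \left(\left(-2 - 4 - 3\right) - 5\right)\right)^{2} \left(-1613\right) = \left(-3 - 9 \left(-9 - 5\right)\right)^{2} \left(-1613\right) = \left(-3 - -126\right)^{2} \left(-1613\right) = \left(-3 + 126\right)^{2} \left(-1613\right) = 123^{2} \left(-1613\right) = 15129 \left(-1613\right) = -24403077$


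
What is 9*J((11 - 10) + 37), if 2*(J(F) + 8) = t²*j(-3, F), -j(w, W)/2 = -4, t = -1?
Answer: -36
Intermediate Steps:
j(w, W) = 8 (j(w, W) = -2*(-4) = 8)
J(F) = -4 (J(F) = -8 + ((-1)²*8)/2 = -8 + (1*8)/2 = -8 + (½)*8 = -8 + 4 = -4)
9*J((11 - 10) + 37) = 9*(-4) = -36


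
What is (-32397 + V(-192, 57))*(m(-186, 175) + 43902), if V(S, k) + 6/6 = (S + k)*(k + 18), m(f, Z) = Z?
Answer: -1874286271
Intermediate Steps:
V(S, k) = -1 + (18 + k)*(S + k) (V(S, k) = -1 + (S + k)*(k + 18) = -1 + (S + k)*(18 + k) = -1 + (18 + k)*(S + k))
(-32397 + V(-192, 57))*(m(-186, 175) + 43902) = (-32397 + (-1 + 57**2 + 18*(-192) + 18*57 - 192*57))*(175 + 43902) = (-32397 + (-1 + 3249 - 3456 + 1026 - 10944))*44077 = (-32397 - 10126)*44077 = -42523*44077 = -1874286271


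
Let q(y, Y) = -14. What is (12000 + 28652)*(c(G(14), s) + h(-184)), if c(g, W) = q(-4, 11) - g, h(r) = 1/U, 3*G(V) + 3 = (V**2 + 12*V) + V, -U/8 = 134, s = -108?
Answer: -1514378467/268 ≈ -5.6507e+6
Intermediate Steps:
U = -1072 (U = -8*134 = -1072)
G(V) = -1 + V**2/3 + 13*V/3 (G(V) = -1 + ((V**2 + 12*V) + V)/3 = -1 + (V**2 + 13*V)/3 = -1 + (V**2/3 + 13*V/3) = -1 + V**2/3 + 13*V/3)
h(r) = -1/1072 (h(r) = 1/(-1072) = -1/1072)
c(g, W) = -14 - g
(12000 + 28652)*(c(G(14), s) + h(-184)) = (12000 + 28652)*((-14 - (-1 + (1/3)*14**2 + (13/3)*14)) - 1/1072) = 40652*((-14 - (-1 + (1/3)*196 + 182/3)) - 1/1072) = 40652*((-14 - (-1 + 196/3 + 182/3)) - 1/1072) = 40652*((-14 - 1*125) - 1/1072) = 40652*((-14 - 125) - 1/1072) = 40652*(-139 - 1/1072) = 40652*(-149009/1072) = -1514378467/268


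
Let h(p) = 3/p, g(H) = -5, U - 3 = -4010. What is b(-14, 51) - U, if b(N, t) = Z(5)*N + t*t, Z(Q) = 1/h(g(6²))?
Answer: 19894/3 ≈ 6631.3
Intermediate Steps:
U = -4007 (U = 3 - 4010 = -4007)
Z(Q) = -5/3 (Z(Q) = 1/(3/(-5)) = 1/(3*(-⅕)) = 1/(-⅗) = -5/3)
b(N, t) = t² - 5*N/3 (b(N, t) = -5*N/3 + t*t = -5*N/3 + t² = t² - 5*N/3)
b(-14, 51) - U = (51² - 5/3*(-14)) - 1*(-4007) = (2601 + 70/3) + 4007 = 7873/3 + 4007 = 19894/3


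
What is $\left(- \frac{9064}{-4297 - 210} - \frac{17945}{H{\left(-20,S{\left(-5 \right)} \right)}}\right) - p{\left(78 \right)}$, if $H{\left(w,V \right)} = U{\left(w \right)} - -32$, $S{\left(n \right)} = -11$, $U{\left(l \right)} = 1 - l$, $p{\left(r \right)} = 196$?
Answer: $- \frac{127216439}{238871} \approx -532.57$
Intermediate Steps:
$H{\left(w,V \right)} = 33 - w$ ($H{\left(w,V \right)} = \left(1 - w\right) - -32 = \left(1 - w\right) + 32 = 33 - w$)
$\left(- \frac{9064}{-4297 - 210} - \frac{17945}{H{\left(-20,S{\left(-5 \right)} \right)}}\right) - p{\left(78 \right)} = \left(- \frac{9064}{-4297 - 210} - \frac{17945}{33 - -20}\right) - 196 = \left(- \frac{9064}{-4297 - 210} - \frac{17945}{33 + 20}\right) - 196 = \left(- \frac{9064}{-4507} - \frac{17945}{53}\right) - 196 = \left(\left(-9064\right) \left(- \frac{1}{4507}\right) - \frac{17945}{53}\right) - 196 = \left(\frac{9064}{4507} - \frac{17945}{53}\right) - 196 = - \frac{80397723}{238871} - 196 = - \frac{127216439}{238871}$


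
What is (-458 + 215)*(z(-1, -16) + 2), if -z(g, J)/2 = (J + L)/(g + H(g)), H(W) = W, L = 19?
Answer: -1215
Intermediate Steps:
z(g, J) = -(19 + J)/g (z(g, J) = -2*(J + 19)/(g + g) = -2*(19 + J)/(2*g) = -2*(19 + J)*1/(2*g) = -(19 + J)/g)
(-458 + 215)*(z(-1, -16) + 2) = (-458 + 215)*((-19 - 1*(-16))/(-1) + 2) = -243*(-(-19 + 16) + 2) = -243*(-1*(-3) + 2) = -243*(3 + 2) = -243*5 = -1215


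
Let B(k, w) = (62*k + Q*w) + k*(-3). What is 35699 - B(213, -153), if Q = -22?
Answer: 19766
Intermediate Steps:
B(k, w) = -22*w + 59*k (B(k, w) = (62*k - 22*w) + k*(-3) = (-22*w + 62*k) - 3*k = -22*w + 59*k)
35699 - B(213, -153) = 35699 - (-22*(-153) + 59*213) = 35699 - (3366 + 12567) = 35699 - 1*15933 = 35699 - 15933 = 19766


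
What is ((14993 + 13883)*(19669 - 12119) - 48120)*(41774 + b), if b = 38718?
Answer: 17544493514560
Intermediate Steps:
((14993 + 13883)*(19669 - 12119) - 48120)*(41774 + b) = ((14993 + 13883)*(19669 - 12119) - 48120)*(41774 + 38718) = (28876*7550 - 48120)*80492 = (218013800 - 48120)*80492 = 217965680*80492 = 17544493514560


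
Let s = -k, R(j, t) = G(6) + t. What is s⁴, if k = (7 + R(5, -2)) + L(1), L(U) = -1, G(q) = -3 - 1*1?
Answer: 0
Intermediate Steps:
G(q) = -4 (G(q) = -3 - 1 = -4)
R(j, t) = -4 + t
k = 0 (k = (7 + (-4 - 2)) - 1 = (7 - 6) - 1 = 1 - 1 = 0)
s = 0 (s = -1*0 = 0)
s⁴ = 0⁴ = 0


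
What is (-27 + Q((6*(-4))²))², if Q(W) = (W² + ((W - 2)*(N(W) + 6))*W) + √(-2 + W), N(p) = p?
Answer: (192754917 + √574)² ≈ 3.7154e+16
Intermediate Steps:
Q(W) = W² + √(-2 + W) + W*(-2 + W)*(6 + W) (Q(W) = (W² + ((W - 2)*(W + 6))*W) + √(-2 + W) = (W² + ((-2 + W)*(6 + W))*W) + √(-2 + W) = (W² + W*(-2 + W)*(6 + W)) + √(-2 + W) = W² + √(-2 + W) + W*(-2 + W)*(6 + W))
(-27 + Q((6*(-4))²))² = (-27 + (((6*(-4))²)³ + √(-2 + (6*(-4))²) - 12*(6*(-4))² + 5*((6*(-4))²)²))² = (-27 + (((-24)²)³ + √(-2 + (-24)²) - 12*(-24)² + 5*((-24)²)²))² = (-27 + (576³ + √(-2 + 576) - 12*576 + 5*576²))² = (-27 + (191102976 + √574 - 6912 + 5*331776))² = (-27 + (191102976 + √574 - 6912 + 1658880))² = (-27 + (192754944 + √574))² = (192754917 + √574)²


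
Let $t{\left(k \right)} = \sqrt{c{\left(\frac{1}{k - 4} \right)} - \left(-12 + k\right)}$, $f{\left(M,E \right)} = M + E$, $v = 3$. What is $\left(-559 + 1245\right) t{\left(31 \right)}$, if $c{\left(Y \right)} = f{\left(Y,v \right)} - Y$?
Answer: $2744 i \approx 2744.0 i$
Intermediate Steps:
$f{\left(M,E \right)} = E + M$
$c{\left(Y \right)} = 3$ ($c{\left(Y \right)} = \left(3 + Y\right) - Y = 3$)
$t{\left(k \right)} = \sqrt{15 - k}$ ($t{\left(k \right)} = \sqrt{3 - \left(-12 + k\right)} = \sqrt{15 - k}$)
$\left(-559 + 1245\right) t{\left(31 \right)} = \left(-559 + 1245\right) \sqrt{\frac{-60 - 31^{2} + 19 \cdot 31}{-4 + 31}} = 686 \sqrt{\frac{-60 - 961 + 589}{27}} = 686 \sqrt{\frac{1}{27} \left(-432\right)} = 686 \sqrt{-16} = 686 \cdot 4 i = 2744 i$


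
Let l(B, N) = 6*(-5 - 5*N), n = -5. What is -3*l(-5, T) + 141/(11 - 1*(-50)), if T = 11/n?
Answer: -6447/61 ≈ -105.69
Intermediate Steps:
T = -11/5 (T = 11/(-5) = 11*(-⅕) = -11/5 ≈ -2.2000)
l(B, N) = -30 - 30*N
-3*l(-5, T) + 141/(11 - 1*(-50)) = -3*(-30 - 30*(-11/5)) + 141/(11 - 1*(-50)) = -3*(-30 + 66) + 141/(11 + 50) = -3*36 + 141/61 = -108 + 141*(1/61) = -108 + 141/61 = -6447/61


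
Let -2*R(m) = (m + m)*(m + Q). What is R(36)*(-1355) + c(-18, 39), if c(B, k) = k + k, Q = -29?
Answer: 341538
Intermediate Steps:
c(B, k) = 2*k
R(m) = -m*(-29 + m) (R(m) = -(m + m)*(m - 29)/2 = -2*m*(-29 + m)/2 = -m*(-29 + m))
R(36)*(-1355) + c(-18, 39) = (36*(29 - 1*36))*(-1355) + 2*39 = (36*(29 - 36))*(-1355) + 78 = (36*(-7))*(-1355) + 78 = -252*(-1355) + 78 = 341460 + 78 = 341538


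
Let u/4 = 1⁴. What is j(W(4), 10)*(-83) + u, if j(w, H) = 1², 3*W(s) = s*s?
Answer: -79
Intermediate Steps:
W(s) = s²/3 (W(s) = (s*s)/3 = s²/3)
j(w, H) = 1
u = 4 (u = 4*1⁴ = 4*1 = 4)
j(W(4), 10)*(-83) + u = 1*(-83) + 4 = -83 + 4 = -79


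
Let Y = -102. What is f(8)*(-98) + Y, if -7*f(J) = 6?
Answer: -18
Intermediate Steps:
f(J) = -6/7 (f(J) = -⅐*6 = -6/7)
f(8)*(-98) + Y = -6/7*(-98) - 102 = 84 - 102 = -18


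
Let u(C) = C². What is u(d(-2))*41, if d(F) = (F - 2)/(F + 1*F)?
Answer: 41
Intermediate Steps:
d(F) = (-2 + F)/(2*F) (d(F) = (-2 + F)/(F + F) = (-2 + F)/((2*F)) = (-2 + F)*(1/(2*F)) = (-2 + F)/(2*F))
u(d(-2))*41 = ((½)*(-2 - 2)/(-2))²*41 = ((½)*(-½)*(-4))²*41 = 1²*41 = 1*41 = 41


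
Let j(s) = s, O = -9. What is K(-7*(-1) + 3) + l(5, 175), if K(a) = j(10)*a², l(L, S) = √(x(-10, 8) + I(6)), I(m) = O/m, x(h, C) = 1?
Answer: 1000 + I*√2/2 ≈ 1000.0 + 0.70711*I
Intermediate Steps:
I(m) = -9/m
l(L, S) = I*√2/2 (l(L, S) = √(1 - 9/6) = √(1 - 9*⅙) = √(1 - 3/2) = √(-½) = I*√2/2)
K(a) = 10*a²
K(-7*(-1) + 3) + l(5, 175) = 10*(-7*(-1) + 3)² + I*√2/2 = 10*(7 + 3)² + I*√2/2 = 10*10² + I*√2/2 = 10*100 + I*√2/2 = 1000 + I*√2/2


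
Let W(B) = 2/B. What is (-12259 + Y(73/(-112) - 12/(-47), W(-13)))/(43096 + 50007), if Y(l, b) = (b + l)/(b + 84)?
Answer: -70339237499/534202669280 ≈ -0.13167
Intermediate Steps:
Y(l, b) = (b + l)/(84 + b)
(-12259 + Y(73/(-112) - 12/(-47), W(-13)))/(43096 + 50007) = (-12259 + (2/(-13) + (73/(-112) - 12/(-47)))/(84 + 2/(-13)))/(43096 + 50007) = (-12259 + (2*(-1/13) + (73*(-1/112) - 12*(-1/47)))/(84 + 2*(-1/13)))/93103 = (-12259 + (-2/13 + (-73/112 + 12/47))/(84 - 2/13))*(1/93103) = (-12259 + (-2/13 - 2087/5264)/(1090/13))*(1/93103) = (-12259 + (13/1090)*(-37659/68432))*(1/93103) = (-12259 - 37659/5737760)*(1/93103) = -70339237499/5737760*1/93103 = -70339237499/534202669280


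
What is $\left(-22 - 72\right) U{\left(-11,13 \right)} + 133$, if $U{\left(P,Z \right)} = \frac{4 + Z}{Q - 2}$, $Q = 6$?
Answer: $- \frac{533}{2} \approx -266.5$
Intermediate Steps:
$U{\left(P,Z \right)} = 1 + \frac{Z}{4}$ ($U{\left(P,Z \right)} = \frac{4 + Z}{6 - 2} = \frac{4 + Z}{4} = \left(4 + Z\right) \frac{1}{4} = 1 + \frac{Z}{4}$)
$\left(-22 - 72\right) U{\left(-11,13 \right)} + 133 = \left(-22 - 72\right) \left(1 + \frac{1}{4} \cdot 13\right) + 133 = - 94 \left(1 + \frac{13}{4}\right) + 133 = \left(-94\right) \frac{17}{4} + 133 = - \frac{799}{2} + 133 = - \frac{533}{2}$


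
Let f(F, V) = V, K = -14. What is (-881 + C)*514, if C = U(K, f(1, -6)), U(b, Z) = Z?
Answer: -455918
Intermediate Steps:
C = -6
(-881 + C)*514 = (-881 - 6)*514 = -887*514 = -455918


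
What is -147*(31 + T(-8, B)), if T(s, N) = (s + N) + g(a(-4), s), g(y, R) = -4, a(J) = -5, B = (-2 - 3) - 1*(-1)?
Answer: -2205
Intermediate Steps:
B = -4 (B = -5 + 1 = -4)
T(s, N) = -4 + N + s (T(s, N) = (s + N) - 4 = (N + s) - 4 = -4 + N + s)
-147*(31 + T(-8, B)) = -147*(31 + (-4 - 4 - 8)) = -147*(31 - 16) = -147*15 = -2205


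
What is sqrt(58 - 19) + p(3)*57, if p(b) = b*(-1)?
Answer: -171 + sqrt(39) ≈ -164.75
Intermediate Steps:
p(b) = -b
sqrt(58 - 19) + p(3)*57 = sqrt(58 - 19) - 1*3*57 = sqrt(39) - 3*57 = sqrt(39) - 171 = -171 + sqrt(39)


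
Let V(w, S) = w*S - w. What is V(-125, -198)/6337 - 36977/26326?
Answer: 420536001/166827862 ≈ 2.5208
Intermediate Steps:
V(w, S) = -w + S*w (V(w, S) = S*w - w = -w + S*w)
V(-125, -198)/6337 - 36977/26326 = -125*(-1 - 198)/6337 - 36977/26326 = -125*(-199)*(1/6337) - 36977*1/26326 = 24875*(1/6337) - 36977/26326 = 24875/6337 - 36977/26326 = 420536001/166827862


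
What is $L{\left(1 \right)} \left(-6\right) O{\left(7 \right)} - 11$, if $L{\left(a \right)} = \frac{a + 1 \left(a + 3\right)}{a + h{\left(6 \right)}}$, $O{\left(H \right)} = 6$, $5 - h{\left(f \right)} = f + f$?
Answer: $19$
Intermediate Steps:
$h{\left(f \right)} = 5 - 2 f$ ($h{\left(f \right)} = 5 - \left(f + f\right) = 5 - 2 f$)
$L{\left(a \right)} = \frac{3 + 2 a}{-7 + a}$ ($L{\left(a \right)} = \frac{a + 1 \left(a + 3\right)}{a + \left(5 - 12\right)} = \frac{a + 1 \left(3 + a\right)}{a + \left(5 - 12\right)} = \frac{a + \left(3 + a\right)}{a - 7} = \frac{3 + 2 a}{-7 + a}$)
$L{\left(1 \right)} \left(-6\right) O{\left(7 \right)} - 11 = \frac{3 + 2 \cdot 1}{-7 + 1} \left(-6\right) 6 - 11 = \frac{3 + 2}{-6} \left(-6\right) 6 - 11 = \left(- \frac{1}{6}\right) 5 \left(-6\right) 6 - 11 = \left(- \frac{5}{6}\right) \left(-6\right) 6 - 11 = 5 \cdot 6 - 11 = 30 - 11 = 19$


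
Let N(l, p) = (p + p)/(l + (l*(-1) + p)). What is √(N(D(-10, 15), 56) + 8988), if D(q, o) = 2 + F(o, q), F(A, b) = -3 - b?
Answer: √8990 ≈ 94.816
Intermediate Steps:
D(q, o) = -1 - q (D(q, o) = 2 + (-3 - q) = -1 - q)
N(l, p) = 2 (N(l, p) = (2*p)/(l + (-l + p)) = (2*p)/(l + (p - l)) = (2*p)/p = 2)
√(N(D(-10, 15), 56) + 8988) = √(2 + 8988) = √8990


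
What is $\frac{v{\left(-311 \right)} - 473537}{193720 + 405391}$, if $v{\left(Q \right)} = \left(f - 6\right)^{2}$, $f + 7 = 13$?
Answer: $- \frac{473537}{599111} \approx -0.7904$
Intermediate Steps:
$f = 6$ ($f = -7 + 13 = 6$)
$v{\left(Q \right)} = 0$ ($v{\left(Q \right)} = \left(6 - 6\right)^{2} = 0^{2} = 0$)
$\frac{v{\left(-311 \right)} - 473537}{193720 + 405391} = \frac{0 - 473537}{193720 + 405391} = - \frac{473537}{599111}$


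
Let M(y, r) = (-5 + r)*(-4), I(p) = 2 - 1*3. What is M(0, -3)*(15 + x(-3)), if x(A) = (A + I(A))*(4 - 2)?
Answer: 224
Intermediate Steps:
I(p) = -1 (I(p) = 2 - 3 = -1)
M(y, r) = 20 - 4*r
x(A) = -2 + 2*A (x(A) = (A - 1)*(4 - 2) = (-1 + A)*2 = -2 + 2*A)
M(0, -3)*(15 + x(-3)) = (20 - 4*(-3))*(15 + (-2 + 2*(-3))) = (20 + 12)*(15 + (-2 - 6)) = 32*(15 - 8) = 32*7 = 224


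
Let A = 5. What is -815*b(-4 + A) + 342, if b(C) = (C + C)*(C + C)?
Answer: -2918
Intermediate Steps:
b(C) = 4*C**2 (b(C) = (2*C)*(2*C) = 4*C**2)
-815*b(-4 + A) + 342 = -3260*(-4 + 5)**2 + 342 = -3260*1**2 + 342 = -3260 + 342 = -2918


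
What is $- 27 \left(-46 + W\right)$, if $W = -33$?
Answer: $2133$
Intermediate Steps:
$- 27 \left(-46 + W\right) = - 27 \left(-46 - 33\right) = \left(-27\right) \left(-79\right) = 2133$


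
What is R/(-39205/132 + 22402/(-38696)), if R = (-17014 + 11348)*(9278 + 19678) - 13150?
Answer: 52380539712732/95002109 ≈ 5.5136e+5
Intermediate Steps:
R = -164077846 (R = -5666*28956 - 13150 = -164064696 - 13150 = -164077846)
R/(-39205/132 + 22402/(-38696)) = -164077846/(-39205/132 + 22402/(-38696)) = -164077846/(-39205*1/132 + 22402*(-1/38696)) = -164077846/(-39205/132 - 11201/19348) = -164077846/(-95002109/319242) = -164077846*(-319242/95002109) = 52380539712732/95002109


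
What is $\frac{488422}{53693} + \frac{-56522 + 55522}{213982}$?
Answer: $\frac{52229911702}{5744667763} \approx 9.0919$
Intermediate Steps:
$\frac{488422}{53693} + \frac{-56522 + 55522}{213982} = 488422 \cdot \frac{1}{53693} - \frac{500}{106991} = \frac{488422}{53693} - \frac{500}{106991} = \frac{52229911702}{5744667763}$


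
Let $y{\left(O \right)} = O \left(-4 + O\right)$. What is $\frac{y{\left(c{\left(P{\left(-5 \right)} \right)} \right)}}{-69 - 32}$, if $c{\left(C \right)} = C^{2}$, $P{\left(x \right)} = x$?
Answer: $- \frac{525}{101} \approx -5.198$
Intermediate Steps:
$\frac{y{\left(c{\left(P{\left(-5 \right)} \right)} \right)}}{-69 - 32} = \frac{\left(-5\right)^{2} \left(-4 + \left(-5\right)^{2}\right)}{-69 - 32} = \frac{25 \left(-4 + 25\right)}{-101} = - \frac{25 \cdot 21}{101} = \left(- \frac{1}{101}\right) 525 = - \frac{525}{101}$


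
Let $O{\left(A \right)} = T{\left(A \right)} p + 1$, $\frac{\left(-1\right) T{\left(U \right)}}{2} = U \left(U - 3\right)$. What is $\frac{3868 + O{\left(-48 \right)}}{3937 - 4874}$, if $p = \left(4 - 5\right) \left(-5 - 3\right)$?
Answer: $\frac{35299}{937} \approx 37.672$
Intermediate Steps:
$T{\left(U \right)} = - 2 U \left(-3 + U\right)$ ($T{\left(U \right)} = - 2 U \left(U - 3\right) = - 2 U \left(-3 + U\right)$)
$p = 8$ ($p = \left(-1\right) \left(-8\right) = 8$)
$O{\left(A \right)} = 1 + 16 A \left(3 - A\right)$ ($O{\left(A \right)} = 2 A \left(3 - A\right) 8 + 1 = 16 A \left(3 - A\right) + 1 = 1 + 16 A \left(3 - A\right)$)
$\frac{3868 + O{\left(-48 \right)}}{3937 - 4874} = \frac{3868 + \left(1 - - 768 \left(-3 - 48\right)\right)}{3937 - 4874} = \frac{3868 + \left(1 - \left(-768\right) \left(-51\right)\right)}{-937} = \left(3868 + \left(1 - 39168\right)\right) \left(- \frac{1}{937}\right) = \left(3868 - 39167\right) \left(- \frac{1}{937}\right) = \left(-35299\right) \left(- \frac{1}{937}\right) = \frac{35299}{937}$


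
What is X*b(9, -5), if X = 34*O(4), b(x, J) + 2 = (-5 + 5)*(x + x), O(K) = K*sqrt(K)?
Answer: -544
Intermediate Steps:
O(K) = K**(3/2)
b(x, J) = -2 (b(x, J) = -2 + (-5 + 5)*(x + x) = -2 + 0*(2*x) = -2 + 0 = -2)
X = 272 (X = 34*4**(3/2) = 34*8 = 272)
X*b(9, -5) = 272*(-2) = -544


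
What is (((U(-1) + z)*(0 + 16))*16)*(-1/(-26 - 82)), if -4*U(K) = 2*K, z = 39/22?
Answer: 1600/297 ≈ 5.3872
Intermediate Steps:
z = 39/22 (z = 39*(1/22) = 39/22 ≈ 1.7727)
U(K) = -K/2
(((U(-1) + z)*(0 + 16))*16)*(-1/(-26 - 82)) = (((-½*(-1) + 39/22)*(0 + 16))*16)*(-1/(-26 - 82)) = (((½ + 39/22)*16)*16)*(-1/(-108)) = (((25/11)*16)*16)*(-1*(-1/108)) = ((400/11)*16)*(1/108) = (6400/11)*(1/108) = 1600/297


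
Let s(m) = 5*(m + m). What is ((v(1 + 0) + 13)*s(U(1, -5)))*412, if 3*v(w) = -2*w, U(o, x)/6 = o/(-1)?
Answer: -304880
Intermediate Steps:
U(o, x) = -6*o (U(o, x) = 6*(o/(-1)) = 6*(o*(-1)) = 6*(-o) = -6*o)
s(m) = 10*m (s(m) = 5*(2*m) = 10*m)
v(w) = -2*w/3 (v(w) = (-2*w)/3 = -2*w/3)
((v(1 + 0) + 13)*s(U(1, -5)))*412 = ((-2*(1 + 0)/3 + 13)*(10*(-6*1)))*412 = ((-2/3*1 + 13)*(10*(-6)))*412 = ((-2/3 + 13)*(-60))*412 = ((37/3)*(-60))*412 = -740*412 = -304880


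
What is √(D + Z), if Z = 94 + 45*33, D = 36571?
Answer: 5*√1526 ≈ 195.32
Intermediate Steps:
Z = 1579 (Z = 94 + 1485 = 1579)
√(D + Z) = √(36571 + 1579) = √38150 = 5*√1526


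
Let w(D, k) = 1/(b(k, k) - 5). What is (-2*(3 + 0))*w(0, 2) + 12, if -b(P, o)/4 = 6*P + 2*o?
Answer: 278/23 ≈ 12.087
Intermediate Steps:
b(P, o) = -24*P - 8*o (b(P, o) = -4*(6*P + 2*o) = -4*(2*o + 6*P) = -24*P - 8*o)
w(D, k) = 1/(-5 - 32*k) (w(D, k) = 1/((-24*k - 8*k) - 5) = 1/(-32*k - 5) = 1/(-5 - 32*k))
(-2*(3 + 0))*w(0, 2) + 12 = (-2*(3 + 0))*(-1/(5 + 32*2)) + 12 = (-2*3)*(-1/(5 + 64)) + 12 = -(-6)/69 + 12 = -6*(-1/69) + 12 = 2/23 + 12 = 278/23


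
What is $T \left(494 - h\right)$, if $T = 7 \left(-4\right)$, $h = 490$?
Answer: $-112$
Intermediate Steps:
$T = -28$
$T \left(494 - h\right) = - 28 \left(494 - 490\right) = \left(-28\right) 4 = -112$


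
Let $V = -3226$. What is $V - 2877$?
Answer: $-6103$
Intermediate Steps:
$V - 2877 = -3226 - 2877 = -6103$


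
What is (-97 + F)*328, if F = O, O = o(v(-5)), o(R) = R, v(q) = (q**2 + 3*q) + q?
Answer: -30176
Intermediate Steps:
v(q) = q**2 + 4*q
O = 5 (O = -5*(4 - 5) = -5*(-1) = 5)
F = 5
(-97 + F)*328 = (-97 + 5)*328 = -92*328 = -30176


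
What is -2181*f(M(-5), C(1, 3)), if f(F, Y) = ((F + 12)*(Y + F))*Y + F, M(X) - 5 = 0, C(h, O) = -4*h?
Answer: 137403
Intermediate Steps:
M(X) = 5 (M(X) = 5 + 0 = 5)
f(F, Y) = F + Y*(12 + F)*(F + Y) (f(F, Y) = ((12 + F)*(F + Y))*Y + F = Y*(12 + F)*(F + Y) + F = F + Y*(12 + F)*(F + Y))
-2181*f(M(-5), C(1, 3)) = -2181*(5 + 12*(-4*1)² + 5*(-4*1)² - 4*1*5² + 12*5*(-4*1)) = -2181*(5 + 12*(-4)² + 5*(-4)² - 4*25 + 12*5*(-4)) = -2181*(5 + 12*16 + 5*16 - 100 - 240) = -2181*(5 + 192 + 80 - 100 - 240) = -2181*(-63) = 137403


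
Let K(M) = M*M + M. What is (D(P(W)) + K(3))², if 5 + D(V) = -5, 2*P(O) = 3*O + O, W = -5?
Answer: 4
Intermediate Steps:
P(O) = 2*O (P(O) = (3*O + O)/2 = (4*O)/2 = 2*O)
K(M) = M + M² (K(M) = M² + M = M + M²)
D(V) = -10 (D(V) = -5 - 5 = -10)
(D(P(W)) + K(3))² = (-10 + 3*(1 + 3))² = (-10 + 3*4)² = (-10 + 12)² = 2² = 4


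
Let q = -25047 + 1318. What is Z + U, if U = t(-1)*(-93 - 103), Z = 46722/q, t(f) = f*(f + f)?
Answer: -9348490/23729 ≈ -393.97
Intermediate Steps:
q = -23729
t(f) = 2*f**2 (t(f) = f*(2*f) = 2*f**2)
Z = -46722/23729 (Z = 46722/(-23729) = 46722*(-1/23729) = -46722/23729 ≈ -1.9690)
U = -392 (U = (2*(-1)**2)*(-93 - 103) = (2*1)*(-196) = 2*(-196) = -392)
Z + U = -46722/23729 - 392 = -9348490/23729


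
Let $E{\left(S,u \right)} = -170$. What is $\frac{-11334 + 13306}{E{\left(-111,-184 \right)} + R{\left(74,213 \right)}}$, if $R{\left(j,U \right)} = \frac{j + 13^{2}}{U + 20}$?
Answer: $- \frac{459476}{39367} \approx -11.672$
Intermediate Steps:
$R{\left(j,U \right)} = \frac{169 + j}{20 + U}$ ($R{\left(j,U \right)} = \frac{j + 169}{20 + U} = \frac{169 + j}{20 + U}$)
$\frac{-11334 + 13306}{E{\left(-111,-184 \right)} + R{\left(74,213 \right)}} = \frac{-11334 + 13306}{-170 + \frac{169 + 74}{20 + 213}} = \frac{1972}{-170 + \frac{1}{233} \cdot 243} = \frac{1972}{-170 + \frac{243}{233}} = \frac{1972}{- \frac{39367}{233}} = 1972 \left(- \frac{233}{39367}\right) = - \frac{459476}{39367}$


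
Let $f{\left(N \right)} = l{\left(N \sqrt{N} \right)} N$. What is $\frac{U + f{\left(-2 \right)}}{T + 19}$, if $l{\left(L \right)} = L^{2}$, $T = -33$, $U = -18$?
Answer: $\frac{1}{7} \approx 0.14286$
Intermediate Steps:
$f{\left(N \right)} = N^{4}$ ($f{\left(N \right)} = \left(N \sqrt{N}\right)^{2} N = \left(N^{\frac{3}{2}}\right)^{2} N = N^{3} N = N^{4}$)
$\frac{U + f{\left(-2 \right)}}{T + 19} = \frac{-18 + \left(-2\right)^{4}}{-33 + 19} = \frac{-18 + 16}{-14} = \left(- \frac{1}{14}\right) \left(-2\right) = \frac{1}{7}$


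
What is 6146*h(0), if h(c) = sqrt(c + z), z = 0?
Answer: 0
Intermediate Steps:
h(c) = sqrt(c) (h(c) = sqrt(c + 0) = sqrt(c))
6146*h(0) = 6146*sqrt(0) = 6146*0 = 0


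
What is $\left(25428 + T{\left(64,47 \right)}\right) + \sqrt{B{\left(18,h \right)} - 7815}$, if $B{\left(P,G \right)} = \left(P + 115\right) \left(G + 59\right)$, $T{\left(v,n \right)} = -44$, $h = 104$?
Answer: $25384 + 2 \sqrt{3466} \approx 25502.0$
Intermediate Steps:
$B{\left(P,G \right)} = \left(59 + G\right) \left(115 + P\right)$ ($B{\left(P,G \right)} = \left(115 + P\right) \left(59 + G\right) = \left(59 + G\right) \left(115 + P\right)$)
$\left(25428 + T{\left(64,47 \right)}\right) + \sqrt{B{\left(18,h \right)} - 7815} = \left(25428 - 44\right) + \sqrt{\left(6785 + 59 \cdot 18 + 115 \cdot 104 + 104 \cdot 18\right) - 7815} = 25384 + \sqrt{\left(6785 + 1062 + 11960 + 1872\right) - 7815} = 25384 + \sqrt{21679 - 7815} = 25384 + \sqrt{13864} = 25384 + 2 \sqrt{3466}$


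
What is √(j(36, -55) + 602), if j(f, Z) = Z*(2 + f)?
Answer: 4*I*√93 ≈ 38.575*I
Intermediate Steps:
√(j(36, -55) + 602) = √(-55*(2 + 36) + 602) = √(-55*38 + 602) = √(-2090 + 602) = √(-1488) = 4*I*√93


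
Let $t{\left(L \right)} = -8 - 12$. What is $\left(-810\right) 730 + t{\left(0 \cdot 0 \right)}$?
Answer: $-591320$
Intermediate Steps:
$t{\left(L \right)} = -20$ ($t{\left(L \right)} = -8 - 12 = -20$)
$\left(-810\right) 730 + t{\left(0 \cdot 0 \right)} = \left(-810\right) 730 - 20 = -591300 - 20 = -591320$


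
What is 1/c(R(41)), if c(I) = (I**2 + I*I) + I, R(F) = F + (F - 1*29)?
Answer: 1/5671 ≈ 0.00017634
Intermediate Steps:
R(F) = -29 + 2*F (R(F) = F + (F - 29) = F + (-29 + F) = -29 + 2*F)
c(I) = I + 2*I**2 (c(I) = (I**2 + I**2) + I = 2*I**2 + I = I + 2*I**2)
1/c(R(41)) = 1/((-29 + 2*41)*(1 + 2*(-29 + 2*41))) = 1/((-29 + 82)*(1 + 2*(-29 + 82))) = 1/(53*(1 + 2*53)) = 1/(53*(1 + 106)) = 1/(53*107) = 1/5671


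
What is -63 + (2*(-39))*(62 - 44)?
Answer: -1467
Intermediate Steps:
-63 + (2*(-39))*(62 - 44) = -63 - 78*18 = -63 - 1404 = -1467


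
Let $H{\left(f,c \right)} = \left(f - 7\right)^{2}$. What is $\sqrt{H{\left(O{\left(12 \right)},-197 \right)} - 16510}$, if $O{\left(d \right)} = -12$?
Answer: $i \sqrt{16149} \approx 127.08 i$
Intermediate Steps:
$H{\left(f,c \right)} = \left(-7 + f\right)^{2}$
$\sqrt{H{\left(O{\left(12 \right)},-197 \right)} - 16510} = \sqrt{\left(-7 - 12\right)^{2} - 16510} = \sqrt{\left(-19\right)^{2} - 16510} = \sqrt{361 - 16510} = \sqrt{-16149} = i \sqrt{16149}$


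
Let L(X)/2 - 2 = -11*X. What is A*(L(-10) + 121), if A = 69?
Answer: 23805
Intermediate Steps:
L(X) = 4 - 22*X (L(X) = 4 + 2*(-11*X) = 4 - 22*X)
A*(L(-10) + 121) = 69*((4 - 22*(-10)) + 121) = 69*((4 + 220) + 121) = 69*(224 + 121) = 69*345 = 23805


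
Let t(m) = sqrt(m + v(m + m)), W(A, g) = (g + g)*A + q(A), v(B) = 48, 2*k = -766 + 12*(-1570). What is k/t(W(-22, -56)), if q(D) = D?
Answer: -9803*sqrt(2490)/2490 ≈ -196.45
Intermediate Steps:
k = -9803 (k = (-766 + 12*(-1570))/2 = (-766 - 18840)/2 = (1/2)*(-19606) = -9803)
W(A, g) = A + 2*A*g (W(A, g) = (g + g)*A + A = (2*g)*A + A = 2*A*g + A = A + 2*A*g)
t(m) = sqrt(48 + m) (t(m) = sqrt(m + 48) = sqrt(48 + m))
k/t(W(-22, -56)) = -9803/sqrt(48 - 22*(1 + 2*(-56))) = -9803/sqrt(48 - 22*(1 - 112)) = -9803/sqrt(48 - 22*(-111)) = -9803/sqrt(48 + 2442) = -9803*sqrt(2490)/2490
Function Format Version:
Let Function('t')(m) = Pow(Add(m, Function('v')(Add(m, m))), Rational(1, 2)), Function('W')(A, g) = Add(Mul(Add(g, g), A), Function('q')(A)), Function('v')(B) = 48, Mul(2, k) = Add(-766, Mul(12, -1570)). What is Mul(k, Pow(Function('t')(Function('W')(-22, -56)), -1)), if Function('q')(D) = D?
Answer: Mul(Rational(-9803, 2490), Pow(2490, Rational(1, 2))) ≈ -196.45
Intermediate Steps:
k = -9803 (k = Mul(Rational(1, 2), Add(-766, Mul(12, -1570))) = Mul(Rational(1, 2), Add(-766, -18840)) = Mul(Rational(1, 2), -19606) = -9803)
Function('W')(A, g) = Add(A, Mul(2, A, g)) (Function('W')(A, g) = Add(Mul(Add(g, g), A), A) = Add(Mul(Mul(2, g), A), A) = Add(Mul(2, A, g), A) = Add(A, Mul(2, A, g)))
Function('t')(m) = Pow(Add(48, m), Rational(1, 2)) (Function('t')(m) = Pow(Add(m, 48), Rational(1, 2)) = Pow(Add(48, m), Rational(1, 2)))
Mul(k, Pow(Function('t')(Function('W')(-22, -56)), -1)) = Mul(-9803, Pow(Pow(Add(48, Mul(-22, Add(1, Mul(2, -56)))), Rational(1, 2)), -1)) = Mul(-9803, Pow(Pow(Add(48, Mul(-22, Add(1, -112))), Rational(1, 2)), -1)) = Mul(-9803, Pow(Pow(Add(48, Mul(-22, -111)), Rational(1, 2)), -1)) = Mul(-9803, Pow(Pow(Add(48, 2442), Rational(1, 2)), -1)) = Mul(-9803, Pow(Pow(2490, Rational(1, 2)), -1)) = Mul(-9803, Mul(Rational(1, 2490), Pow(2490, Rational(1, 2)))) = Mul(Rational(-9803, 2490), Pow(2490, Rational(1, 2)))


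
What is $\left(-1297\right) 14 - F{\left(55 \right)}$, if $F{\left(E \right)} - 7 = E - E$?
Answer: $-18165$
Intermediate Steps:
$F{\left(E \right)} = 7$ ($F{\left(E \right)} = 7 + \left(E - E\right) = 7 + 0 = 7$)
$\left(-1297\right) 14 - F{\left(55 \right)} = \left(-1297\right) 14 - 7 = -18158 - 7 = -18165$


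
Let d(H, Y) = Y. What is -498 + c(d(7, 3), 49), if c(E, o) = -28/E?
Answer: -1522/3 ≈ -507.33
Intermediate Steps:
-498 + c(d(7, 3), 49) = -498 - 28/3 = -1522/3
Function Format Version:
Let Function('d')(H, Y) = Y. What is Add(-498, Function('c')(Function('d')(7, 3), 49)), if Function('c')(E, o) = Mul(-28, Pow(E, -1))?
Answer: Rational(-1522, 3) ≈ -507.33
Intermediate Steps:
Add(-498, Function('c')(Function('d')(7, 3), 49)) = Add(-498, Mul(-28, Pow(3, -1))) = Add(-498, Mul(-28, Rational(1, 3))) = Add(-498, Rational(-28, 3)) = Rational(-1522, 3)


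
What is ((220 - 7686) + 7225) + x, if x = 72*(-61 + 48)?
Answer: -1177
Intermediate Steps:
x = -936 (x = 72*(-13) = -936)
((220 - 7686) + 7225) + x = ((220 - 7686) + 7225) - 936 = (-7466 + 7225) - 936 = -241 - 936 = -1177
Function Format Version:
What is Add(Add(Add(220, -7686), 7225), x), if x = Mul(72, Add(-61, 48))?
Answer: -1177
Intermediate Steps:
x = -936 (x = Mul(72, -13) = -936)
Add(Add(Add(220, -7686), 7225), x) = Add(Add(Add(220, -7686), 7225), -936) = Add(Add(-7466, 7225), -936) = Add(-241, -936) = -1177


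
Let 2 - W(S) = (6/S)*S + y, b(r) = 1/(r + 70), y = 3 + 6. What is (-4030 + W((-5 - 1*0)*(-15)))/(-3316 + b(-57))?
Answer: 52559/43107 ≈ 1.2193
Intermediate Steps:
y = 9
b(r) = 1/(70 + r)
W(S) = -13 (W(S) = 2 - ((6/S)*S + 9) = 2 - (6 + 9) = 2 - 1*15 = 2 - 15 = -13)
(-4030 + W((-5 - 1*0)*(-15)))/(-3316 + b(-57)) = (-4030 - 13)/(-3316 + 1/(70 - 57)) = -4043/(-3316 + 1/13) = -4043/(-43107/13) = -4043*(-13/43107) = 52559/43107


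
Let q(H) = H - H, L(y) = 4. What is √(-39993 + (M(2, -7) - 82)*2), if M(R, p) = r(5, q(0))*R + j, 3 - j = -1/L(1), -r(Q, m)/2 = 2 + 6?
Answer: I*√160858/2 ≈ 200.54*I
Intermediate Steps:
q(H) = 0
r(Q, m) = -16 (r(Q, m) = -2*(2 + 6) = -2*8 = -16)
j = 13/4 (j = 3 - (-1)/4 = 3 - 1*(-¼) = 3 + ¼ = 13/4 ≈ 3.2500)
M(R, p) = 13/4 - 16*R (M(R, p) = -16*R + 13/4 = 13/4 - 16*R)
√(-39993 + (M(2, -7) - 82)*2) = √(-39993 + ((13/4 - 16*2) - 82)*2) = √(-39993 + ((13/4 - 32) - 82)*2) = √(-39993 + (-115/4 - 82)*2) = √(-39993 - 443/4*2) = √(-39993 - 443/2) = √(-80429/2) = I*√160858/2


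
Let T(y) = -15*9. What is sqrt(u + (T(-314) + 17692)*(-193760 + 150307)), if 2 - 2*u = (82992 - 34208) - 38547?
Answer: I*sqrt(3051637754)/2 ≈ 27621.0*I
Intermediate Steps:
T(y) = -135
u = -10235/2 (u = 1 - ((82992 - 34208) - 38547)/2 = 1 - (48784 - 38547)/2 = 1 - 1/2*10237 = 1 - 10237/2 = -10235/2 ≈ -5117.5)
sqrt(u + (T(-314) + 17692)*(-193760 + 150307)) = sqrt(-10235/2 + (-135 + 17692)*(-193760 + 150307)) = sqrt(-10235/2 + 17557*(-43453)) = sqrt(-10235/2 - 762904321) = sqrt(-1525818877/2) = I*sqrt(3051637754)/2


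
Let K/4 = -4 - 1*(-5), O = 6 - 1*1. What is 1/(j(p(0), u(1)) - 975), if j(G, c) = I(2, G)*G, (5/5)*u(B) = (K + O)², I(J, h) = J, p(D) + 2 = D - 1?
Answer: -1/981 ≈ -0.0010194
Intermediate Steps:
O = 5 (O = 6 - 1 = 5)
p(D) = -3 + D (p(D) = -2 + (D - 1) = -2 + (-1 + D) = -3 + D)
K = 4 (K = 4*(-4 - 1*(-5)) = 4*(-4 + 5) = 4*1 = 4)
u(B) = 81 (u(B) = (4 + 5)² = 9² = 81)
j(G, c) = 2*G
1/(j(p(0), u(1)) - 975) = 1/(2*(-3 + 0) - 975) = 1/(2*(-3) - 975) = 1/(-6 - 975) = 1/(-981) = -1/981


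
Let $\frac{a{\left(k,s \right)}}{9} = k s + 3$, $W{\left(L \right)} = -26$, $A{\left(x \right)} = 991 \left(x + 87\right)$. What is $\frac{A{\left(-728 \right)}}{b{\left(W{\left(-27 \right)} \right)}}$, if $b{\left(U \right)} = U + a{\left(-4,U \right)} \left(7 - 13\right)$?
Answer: $\frac{635231}{5804} \approx 109.45$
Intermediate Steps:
$A{\left(x \right)} = 86217 + 991 x$ ($A{\left(x \right)} = 991 \left(87 + x\right) = 86217 + 991 x$)
$a{\left(k,s \right)} = 27 + 9 k s$ ($a{\left(k,s \right)} = 9 \left(k s + 3\right) = 9 \left(3 + k s\right) = 27 + 9 k s$)
$b{\left(U \right)} = -162 + 217 U$ ($b{\left(U \right)} = U + \left(27 + 9 \left(-4\right) U\right) \left(7 - 13\right) = U + \left(27 - 36 U\right) \left(-6\right) = U + \left(-162 + 216 U\right) = -162 + 217 U$)
$\frac{A{\left(-728 \right)}}{b{\left(W{\left(-27 \right)} \right)}} = \frac{86217 + 991 \left(-728\right)}{-162 + 217 \left(-26\right)} = \frac{86217 - 721448}{-162 - 5642} = - \frac{635231}{-5804} = \left(-635231\right) \left(- \frac{1}{5804}\right) = \frac{635231}{5804}$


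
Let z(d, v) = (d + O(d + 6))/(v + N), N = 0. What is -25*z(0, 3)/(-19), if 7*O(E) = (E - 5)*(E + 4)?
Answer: 250/399 ≈ 0.62657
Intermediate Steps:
O(E) = (-5 + E)*(4 + E)/7 (O(E) = ((E - 5)*(E + 4))/7 = ((-5 + E)*(4 + E))/7 = (-5 + E)*(4 + E)/7)
z(d, v) = (-26/7 + (6 + d)**2/7 + 6*d/7)/v (z(d, v) = (d + (-20/7 - (d + 6)/7 + (d + 6)**2/7))/(v + 0) = (d + (-20/7 - (6 + d)/7 + (6 + d)**2/7))/v = (d + (-20/7 + (-6/7 - d/7) + (6 + d)**2/7))/v = (d + (-26/7 - d/7 + (6 + d)**2/7))/v = (-26/7 + (6 + d)**2/7 + 6*d/7)/v)
-25*z(0, 3)/(-19) = -25*(1/7)*(10 + 0**2 + 18*0)/3/(-19) = -25*(1/7)*(1/3)*(10 + 0 + 0)*(-1)/19 = -25*(1/7)*(1/3)*10*(-1)/19 = -250*(-1)/(21*19) = -25*(-10/399) = 250/399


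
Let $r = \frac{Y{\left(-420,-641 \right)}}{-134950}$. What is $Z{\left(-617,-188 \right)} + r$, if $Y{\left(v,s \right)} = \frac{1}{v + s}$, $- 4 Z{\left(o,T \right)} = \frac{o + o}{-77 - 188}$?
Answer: $- \frac{4417163131}{3794321675} \approx -1.1642$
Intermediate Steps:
$Z{\left(o,T \right)} = \frac{o}{530}$ ($Z{\left(o,T \right)} = - \frac{\left(o + o\right) \frac{1}{-77 - 188}}{4} = - \frac{2 o \frac{1}{-265}}{4} = - \frac{2 o \left(- \frac{1}{265}\right)}{4} = - \frac{\left(- \frac{2}{265}\right) o}{4} = \frac{o}{530}$)
$Y{\left(v,s \right)} = \frac{1}{s + v}$
$r = \frac{1}{143181950}$ ($r = \frac{1}{\left(-641 - 420\right) \left(-134950\right)} = \frac{1}{-1061} \left(- \frac{1}{134950}\right) = \left(- \frac{1}{1061}\right) \left(- \frac{1}{134950}\right) = \frac{1}{143181950} \approx 6.9841 \cdot 10^{-9}$)
$Z{\left(-617,-188 \right)} + r = \frac{1}{530} \left(-617\right) + \frac{1}{143181950} = - \frac{617}{530} + \frac{1}{143181950} = - \frac{4417163131}{3794321675}$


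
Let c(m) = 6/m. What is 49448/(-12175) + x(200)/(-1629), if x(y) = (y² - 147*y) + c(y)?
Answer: -838424629/79332300 ≈ -10.569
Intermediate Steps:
x(y) = y² - 147*y + 6/y (x(y) = (y² - 147*y) + 6/y = y² - 147*y + 6/y)
49448/(-12175) + x(200)/(-1629) = 49448/(-12175) + ((6 + 200²*(-147 + 200))/200)/(-1629) = 49448*(-1/12175) + ((6 + 40000*53)/200)*(-1/1629) = -49448/12175 + ((6 + 2120000)/200)*(-1/1629) = -49448/12175 + ((1/200)*2120006)*(-1/1629) = -49448/12175 + (1060003/100)*(-1/1629) = -49448/12175 - 1060003/162900 = -838424629/79332300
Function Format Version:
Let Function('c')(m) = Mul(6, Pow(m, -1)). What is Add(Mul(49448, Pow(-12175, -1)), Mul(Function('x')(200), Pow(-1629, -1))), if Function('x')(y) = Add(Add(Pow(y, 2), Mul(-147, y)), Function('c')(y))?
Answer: Rational(-838424629, 79332300) ≈ -10.569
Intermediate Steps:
Function('x')(y) = Add(Pow(y, 2), Mul(-147, y), Mul(6, Pow(y, -1))) (Function('x')(y) = Add(Add(Pow(y, 2), Mul(-147, y)), Mul(6, Pow(y, -1))) = Add(Pow(y, 2), Mul(-147, y), Mul(6, Pow(y, -1))))
Add(Mul(49448, Pow(-12175, -1)), Mul(Function('x')(200), Pow(-1629, -1))) = Add(Mul(49448, Pow(-12175, -1)), Mul(Mul(Pow(200, -1), Add(6, Mul(Pow(200, 2), Add(-147, 200)))), Pow(-1629, -1))) = Add(Mul(49448, Rational(-1, 12175)), Mul(Mul(Rational(1, 200), Add(6, Mul(40000, 53))), Rational(-1, 1629))) = Add(Rational(-49448, 12175), Mul(Mul(Rational(1, 200), Add(6, 2120000)), Rational(-1, 1629))) = Add(Rational(-49448, 12175), Mul(Mul(Rational(1, 200), 2120006), Rational(-1, 1629))) = Add(Rational(-49448, 12175), Mul(Rational(1060003, 100), Rational(-1, 1629))) = Add(Rational(-49448, 12175), Rational(-1060003, 162900)) = Rational(-838424629, 79332300)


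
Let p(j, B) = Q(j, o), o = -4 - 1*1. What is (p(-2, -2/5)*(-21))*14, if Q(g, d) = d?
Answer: 1470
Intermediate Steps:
o = -5 (o = -4 - 1 = -5)
p(j, B) = -5
(p(-2, -2/5)*(-21))*14 = -5*(-21)*14 = 105*14 = 1470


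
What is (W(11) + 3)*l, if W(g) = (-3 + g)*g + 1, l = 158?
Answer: 14536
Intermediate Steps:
W(g) = 1 + g*(-3 + g) (W(g) = g*(-3 + g) + 1 = 1 + g*(-3 + g))
(W(11) + 3)*l = ((1 + 11² - 3*11) + 3)*158 = ((1 + 121 - 33) + 3)*158 = (89 + 3)*158 = 92*158 = 14536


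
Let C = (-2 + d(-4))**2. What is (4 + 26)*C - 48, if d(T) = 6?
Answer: 432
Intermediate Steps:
C = 16 (C = (-2 + 6)**2 = 4**2 = 16)
(4 + 26)*C - 48 = (4 + 26)*16 - 48 = 30*16 - 48 = 480 - 48 = 432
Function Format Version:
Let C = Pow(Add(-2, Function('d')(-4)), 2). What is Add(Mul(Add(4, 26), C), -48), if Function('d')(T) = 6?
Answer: 432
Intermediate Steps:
C = 16 (C = Pow(Add(-2, 6), 2) = Pow(4, 2) = 16)
Add(Mul(Add(4, 26), C), -48) = Add(Mul(Add(4, 26), 16), -48) = Add(Mul(30, 16), -48) = Add(480, -48) = 432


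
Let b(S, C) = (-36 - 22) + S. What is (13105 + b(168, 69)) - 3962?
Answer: 9253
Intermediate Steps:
b(S, C) = -58 + S
(13105 + b(168, 69)) - 3962 = (13105 + (-58 + 168)) - 3962 = (13105 + 110) - 3962 = 13215 - 3962 = 9253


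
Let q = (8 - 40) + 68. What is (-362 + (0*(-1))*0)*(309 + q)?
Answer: -124890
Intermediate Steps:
q = 36 (q = -32 + 68 = 36)
(-362 + (0*(-1))*0)*(309 + q) = (-362 + (0*(-1))*0)*(309 + 36) = (-362 + 0*0)*345 = (-362 + 0)*345 = -362*345 = -124890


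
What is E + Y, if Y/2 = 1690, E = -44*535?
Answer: -20160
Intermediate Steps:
E = -23540
Y = 3380 (Y = 2*1690 = 3380)
E + Y = -23540 + 3380 = -20160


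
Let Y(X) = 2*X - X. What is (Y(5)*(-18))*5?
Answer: -450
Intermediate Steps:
Y(X) = X
(Y(5)*(-18))*5 = (5*(-18))*5 = -90*5 = -450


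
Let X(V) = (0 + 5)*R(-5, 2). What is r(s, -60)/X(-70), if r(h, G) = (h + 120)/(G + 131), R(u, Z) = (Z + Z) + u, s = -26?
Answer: -94/355 ≈ -0.26479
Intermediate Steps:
R(u, Z) = u + 2*Z (R(u, Z) = 2*Z + u = u + 2*Z)
r(h, G) = (120 + h)/(131 + G)
X(V) = -5 (X(V) = (0 + 5)*(-5 + 2*2) = 5*(-5 + 4) = 5*(-1) = -5)
r(s, -60)/X(-70) = ((120 - 26)/(131 - 60))/(-5) = (94/71)*(-⅕) = -94/355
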